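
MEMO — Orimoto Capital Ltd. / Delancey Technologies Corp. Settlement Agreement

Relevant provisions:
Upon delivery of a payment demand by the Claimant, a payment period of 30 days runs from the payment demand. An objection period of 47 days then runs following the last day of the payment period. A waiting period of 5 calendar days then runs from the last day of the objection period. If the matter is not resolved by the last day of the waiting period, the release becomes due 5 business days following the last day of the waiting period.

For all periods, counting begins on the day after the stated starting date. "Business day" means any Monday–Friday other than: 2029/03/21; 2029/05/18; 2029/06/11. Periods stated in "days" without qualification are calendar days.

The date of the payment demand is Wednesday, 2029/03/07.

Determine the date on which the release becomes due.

The last day of the payment period: 30 calendar days after 2029/03/07 is 2029/04/06.
Adding 47 calendar days to 2029/04/06 gives 2029/05/23, which is the last day of the objection period.
The last day of the waiting period: 2029/05/23 + 5 days = 2029/05/28.
From Monday, 2029/05/28, 5 business days (May 29, May 30, May 31, Jun 1, Jun 4, skipping weekends) brings us to Monday, 2029/06/04, which is the date on which the release becomes due.

2029/06/04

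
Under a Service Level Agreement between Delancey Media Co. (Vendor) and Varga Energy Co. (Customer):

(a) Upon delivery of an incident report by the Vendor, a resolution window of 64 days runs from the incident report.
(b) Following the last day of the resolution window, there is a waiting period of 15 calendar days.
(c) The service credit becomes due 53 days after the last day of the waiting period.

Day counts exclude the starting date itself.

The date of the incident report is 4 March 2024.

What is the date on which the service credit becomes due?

The last day of the resolution window: 64 calendar days after 4 March 2024 is 7 May 2024.
Adding 15 calendar days to 7 May 2024 gives 22 May 2024, which is the last day of the waiting period.
The date on which the service credit becomes due: 53 calendar days after 22 May 2024 is 14 July 2024.

14 July 2024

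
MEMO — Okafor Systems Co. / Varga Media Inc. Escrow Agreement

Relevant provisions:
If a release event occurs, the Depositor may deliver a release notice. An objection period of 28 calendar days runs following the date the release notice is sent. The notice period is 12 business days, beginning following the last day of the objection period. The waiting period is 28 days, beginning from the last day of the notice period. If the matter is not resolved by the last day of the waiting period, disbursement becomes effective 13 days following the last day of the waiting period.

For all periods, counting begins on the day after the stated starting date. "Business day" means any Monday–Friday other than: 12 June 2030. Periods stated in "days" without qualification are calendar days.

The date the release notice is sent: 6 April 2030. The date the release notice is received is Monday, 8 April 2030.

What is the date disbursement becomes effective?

The last day of the objection period: 6 April 2030 + 28 days = 4 May 2030.
From Saturday, 4 May 2030, 12 business days (May 6, May 7, May 8, May 9, …, May 17, May 20, May 21, skipping weekends) brings us to Tuesday, 21 May 2030, which is the last day of the notice period.
Adding 28 calendar days to 21 May 2030 gives 18 June 2030, which is the last day of the waiting period.
The date disbursement becomes effective: 13 calendar days after 18 June 2030 is 1 July 2030.

1 July 2030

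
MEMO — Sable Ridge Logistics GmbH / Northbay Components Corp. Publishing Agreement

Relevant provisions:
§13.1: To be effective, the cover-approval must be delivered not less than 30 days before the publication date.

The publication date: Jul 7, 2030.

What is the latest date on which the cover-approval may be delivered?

Jul 7, 2030 minus 30 days is Jun 7, 2030.

Jun 7, 2030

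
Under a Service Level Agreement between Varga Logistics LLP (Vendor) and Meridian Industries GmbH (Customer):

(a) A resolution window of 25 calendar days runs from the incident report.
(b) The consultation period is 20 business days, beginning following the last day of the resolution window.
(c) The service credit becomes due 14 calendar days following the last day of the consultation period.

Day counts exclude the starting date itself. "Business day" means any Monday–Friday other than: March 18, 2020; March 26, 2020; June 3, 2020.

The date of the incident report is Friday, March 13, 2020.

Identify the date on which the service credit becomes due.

May 19, 2020

The last day of the resolution window: March 13, 2020 + 25 days = April 7, 2020.
The last day of the consultation period: 20 business days after Tuesday, April 7, 2020, skipping weekends — Apr 8, Apr 9, Apr 10, Apr 13, …, May 1, May 4, May 5 — lands on Tuesday, May 5, 2020.
The date on which the service credit becomes due: May 5, 2020 + 14 days = May 19, 2020.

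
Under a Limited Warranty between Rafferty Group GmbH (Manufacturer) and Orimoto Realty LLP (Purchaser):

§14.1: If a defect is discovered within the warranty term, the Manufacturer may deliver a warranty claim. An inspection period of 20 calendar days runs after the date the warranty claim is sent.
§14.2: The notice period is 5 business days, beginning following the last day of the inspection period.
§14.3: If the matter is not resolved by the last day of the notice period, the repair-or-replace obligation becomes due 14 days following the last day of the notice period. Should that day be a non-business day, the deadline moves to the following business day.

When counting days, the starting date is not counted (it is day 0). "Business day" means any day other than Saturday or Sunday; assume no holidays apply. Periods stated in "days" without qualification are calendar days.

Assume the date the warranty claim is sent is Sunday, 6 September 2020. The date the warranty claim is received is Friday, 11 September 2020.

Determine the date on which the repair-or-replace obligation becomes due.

16 October 2020

The last day of the inspection period: 20 calendar days after 6 September 2020 is 26 September 2020.
From Saturday, 26 September 2020, 5 business days (Sep 28, Sep 29, Sep 30, Oct 1, Oct 2, skipping weekends) brings us to Friday, 2 October 2020, which is the last day of the notice period.
Adding 14 calendar days to 2 October 2020 gives 16 October 2020, which is the date on which the repair-or-replace obligation becomes due. 16 October 2020 is a Friday, so no roll-forward applies.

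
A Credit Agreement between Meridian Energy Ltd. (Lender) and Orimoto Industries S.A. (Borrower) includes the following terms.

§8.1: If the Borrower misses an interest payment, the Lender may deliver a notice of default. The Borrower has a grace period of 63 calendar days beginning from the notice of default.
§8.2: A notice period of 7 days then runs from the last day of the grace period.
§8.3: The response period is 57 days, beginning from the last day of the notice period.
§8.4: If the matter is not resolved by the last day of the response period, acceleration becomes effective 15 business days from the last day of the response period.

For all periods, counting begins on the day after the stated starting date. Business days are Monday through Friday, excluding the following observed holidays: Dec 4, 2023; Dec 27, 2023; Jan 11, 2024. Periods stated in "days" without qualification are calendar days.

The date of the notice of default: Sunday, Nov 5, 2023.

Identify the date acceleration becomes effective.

Apr 1, 2024

The last day of the grace period: 63 calendar days after Nov 5, 2023 is Jan 7, 2024.
Adding 7 calendar days to Jan 7, 2024 gives Jan 14, 2024, which is the last day of the notice period.
The last day of the response period: 57 calendar days after Jan 14, 2024 is Mar 11, 2024.
The date acceleration becomes effective: counting 15 business days from Monday, Mar 11, 2024 (Mar 12, Mar 13, Mar 14, Mar 15, …, Mar 28, Mar 29, Apr 1, skipping weekends) reaches Monday, Apr 1, 2024.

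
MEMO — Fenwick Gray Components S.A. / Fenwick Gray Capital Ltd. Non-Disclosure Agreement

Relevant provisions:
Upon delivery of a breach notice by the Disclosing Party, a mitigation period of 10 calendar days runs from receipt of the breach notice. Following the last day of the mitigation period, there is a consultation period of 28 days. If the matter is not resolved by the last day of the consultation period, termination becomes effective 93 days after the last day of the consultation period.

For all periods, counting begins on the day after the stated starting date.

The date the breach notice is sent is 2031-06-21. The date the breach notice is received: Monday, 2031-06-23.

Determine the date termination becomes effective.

2031-11-01

Adding 10 calendar days to 2031-06-23 gives 2031-07-03, which is the last day of the mitigation period.
The last day of the consultation period: 28 calendar days after 2031-07-03 is 2031-07-31.
The date termination becomes effective: 2031-07-31 + 93 days = 2031-11-01.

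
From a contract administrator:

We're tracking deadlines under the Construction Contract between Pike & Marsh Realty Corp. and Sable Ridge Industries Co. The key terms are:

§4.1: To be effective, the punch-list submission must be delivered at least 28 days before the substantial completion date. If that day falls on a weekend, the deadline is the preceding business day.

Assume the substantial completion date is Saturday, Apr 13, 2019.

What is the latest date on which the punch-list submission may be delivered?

Mar 15, 2019

Counting back 28 calendar days from Apr 13, 2019 gives Mar 16, 2019. That is a Saturday, so the deadline moves back to Friday, Mar 15, 2019.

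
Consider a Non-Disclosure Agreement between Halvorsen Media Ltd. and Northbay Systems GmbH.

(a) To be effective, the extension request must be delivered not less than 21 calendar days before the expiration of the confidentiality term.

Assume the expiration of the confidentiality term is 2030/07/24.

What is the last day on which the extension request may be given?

2030/07/24 minus 21 days is 2030/07/03.

2030/07/03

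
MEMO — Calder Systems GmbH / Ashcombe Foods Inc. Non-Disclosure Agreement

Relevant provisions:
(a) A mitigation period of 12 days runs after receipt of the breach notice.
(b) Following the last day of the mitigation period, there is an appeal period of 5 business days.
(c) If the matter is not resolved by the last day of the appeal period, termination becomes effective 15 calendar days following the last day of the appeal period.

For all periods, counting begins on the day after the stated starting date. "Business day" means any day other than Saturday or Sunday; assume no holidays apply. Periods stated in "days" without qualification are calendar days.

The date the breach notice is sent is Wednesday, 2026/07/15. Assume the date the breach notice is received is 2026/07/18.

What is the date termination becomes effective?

2026/08/21

The last day of the mitigation period: 12 calendar days after 2026/07/18 is 2026/07/30.
The last day of the appeal period: counting 5 business days from Thursday, 2026/07/30 (Jul 31, Aug 3, Aug 4, Aug 5, Aug 6, skipping weekends) reaches Thursday, 2026/08/06.
Adding 15 calendar days to 2026/08/06 gives 2026/08/21, which is the date termination becomes effective.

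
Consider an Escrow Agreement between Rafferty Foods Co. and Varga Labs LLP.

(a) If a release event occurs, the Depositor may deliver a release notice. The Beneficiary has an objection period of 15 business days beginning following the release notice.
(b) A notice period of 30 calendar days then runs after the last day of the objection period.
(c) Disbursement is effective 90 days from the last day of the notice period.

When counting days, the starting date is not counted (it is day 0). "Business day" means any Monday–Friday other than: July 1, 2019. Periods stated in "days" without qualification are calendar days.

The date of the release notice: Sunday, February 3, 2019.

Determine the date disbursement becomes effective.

The last day of the objection period: 15 business days after Sunday, February 3, 2019, skipping weekends — Feb 4, Feb 5, Feb 6, Feb 7, …, Feb 20, Feb 21, Feb 22 — lands on Friday, February 22, 2019.
The last day of the notice period: 30 calendar days after February 22, 2019 is March 24, 2019.
Adding 90 calendar days to March 24, 2019 gives June 22, 2019, which is the date disbursement becomes effective.

June 22, 2019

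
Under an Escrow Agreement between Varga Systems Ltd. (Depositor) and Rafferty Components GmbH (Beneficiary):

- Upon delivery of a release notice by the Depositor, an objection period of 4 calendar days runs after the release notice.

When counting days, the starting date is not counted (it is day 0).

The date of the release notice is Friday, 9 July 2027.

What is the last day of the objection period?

13 July 2027

Adding 4 calendar days to 9 July 2027 gives 13 July 2027, which is the last day of the objection period.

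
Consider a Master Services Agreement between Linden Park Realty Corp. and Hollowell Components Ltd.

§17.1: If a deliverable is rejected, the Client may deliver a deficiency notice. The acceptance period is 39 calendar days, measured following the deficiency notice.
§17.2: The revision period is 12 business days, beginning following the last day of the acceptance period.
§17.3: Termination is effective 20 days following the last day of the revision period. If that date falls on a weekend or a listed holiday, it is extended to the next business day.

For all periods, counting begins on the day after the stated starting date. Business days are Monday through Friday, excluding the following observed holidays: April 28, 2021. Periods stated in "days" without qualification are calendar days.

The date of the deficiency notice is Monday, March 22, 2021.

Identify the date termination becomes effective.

The last day of the acceptance period: March 22, 2021 + 39 days = April 30, 2021.
From Friday, April 30, 2021, 12 business days (May 3, May 4, May 5, May 6, …, May 14, May 17, May 18, skipping weekends) brings us to Tuesday, May 18, 2021, which is the last day of the revision period.
The date termination becomes effective: 20 calendar days after May 18, 2021 is June 7, 2021. June 7, 2021 is a Monday and is not a listed holiday, so no roll-forward applies.

June 7, 2021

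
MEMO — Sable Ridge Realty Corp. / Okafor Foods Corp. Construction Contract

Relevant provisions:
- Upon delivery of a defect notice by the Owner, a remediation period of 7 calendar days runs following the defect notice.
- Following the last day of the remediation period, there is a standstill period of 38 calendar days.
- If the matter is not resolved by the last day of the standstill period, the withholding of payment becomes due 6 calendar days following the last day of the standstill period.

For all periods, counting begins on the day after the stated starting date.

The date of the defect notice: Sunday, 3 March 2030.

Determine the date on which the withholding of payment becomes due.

23 April 2030

The last day of the remediation period: 7 calendar days after 3 March 2030 is 10 March 2030.
Adding 38 calendar days to 10 March 2030 gives 17 April 2030, which is the last day of the standstill period.
The date on which the withholding of payment becomes due: 17 April 2030 + 6 days = 23 April 2030.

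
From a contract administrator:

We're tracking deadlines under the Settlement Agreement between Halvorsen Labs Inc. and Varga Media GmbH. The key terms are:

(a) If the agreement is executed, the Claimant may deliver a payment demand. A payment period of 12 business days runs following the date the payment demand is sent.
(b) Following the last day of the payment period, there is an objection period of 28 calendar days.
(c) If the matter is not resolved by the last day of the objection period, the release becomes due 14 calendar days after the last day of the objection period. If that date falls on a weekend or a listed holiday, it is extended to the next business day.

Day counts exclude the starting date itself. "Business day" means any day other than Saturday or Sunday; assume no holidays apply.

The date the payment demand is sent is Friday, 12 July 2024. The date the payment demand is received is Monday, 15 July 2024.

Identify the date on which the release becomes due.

10 September 2024

The last day of the payment period: 12 business days after Friday, 12 July 2024, skipping weekends — Jul 15, Jul 16, Jul 17, Jul 18, …, Jul 26, Jul 29, Jul 30 — lands on Tuesday, 30 July 2024.
The last day of the objection period: 28 calendar days after 30 July 2024 is 27 August 2024.
The date on which the release becomes due: 27 August 2024 + 14 days = 10 September 2024. 10 September 2024 is a Tuesday, so no roll-forward applies.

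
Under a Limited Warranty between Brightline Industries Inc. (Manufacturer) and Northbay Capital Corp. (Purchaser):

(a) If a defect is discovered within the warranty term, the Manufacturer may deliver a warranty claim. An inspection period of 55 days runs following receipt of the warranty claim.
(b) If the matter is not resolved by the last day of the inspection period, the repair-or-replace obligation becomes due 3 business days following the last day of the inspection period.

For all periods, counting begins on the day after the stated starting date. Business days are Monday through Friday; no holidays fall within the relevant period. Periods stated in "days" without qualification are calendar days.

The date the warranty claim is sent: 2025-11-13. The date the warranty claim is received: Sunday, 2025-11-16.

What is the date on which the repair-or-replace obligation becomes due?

The last day of the inspection period: 2025-11-16 + 55 days = 2026-01-10.
The date on which the repair-or-replace obligation becomes due: 3 business days after Saturday, 2026-01-10, skipping weekends — Jan 12, Jan 13, Jan 14 — lands on Wednesday, 2026-01-14.

2026-01-14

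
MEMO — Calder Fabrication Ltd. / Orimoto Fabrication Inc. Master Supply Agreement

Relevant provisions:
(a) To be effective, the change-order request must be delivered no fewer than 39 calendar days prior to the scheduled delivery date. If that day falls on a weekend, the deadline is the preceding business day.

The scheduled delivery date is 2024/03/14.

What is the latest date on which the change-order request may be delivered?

2024/03/14 minus 39 days is 2024/02/04. That is a Sunday, so the deadline moves back to Friday, 2024/02/02.

2024/02/02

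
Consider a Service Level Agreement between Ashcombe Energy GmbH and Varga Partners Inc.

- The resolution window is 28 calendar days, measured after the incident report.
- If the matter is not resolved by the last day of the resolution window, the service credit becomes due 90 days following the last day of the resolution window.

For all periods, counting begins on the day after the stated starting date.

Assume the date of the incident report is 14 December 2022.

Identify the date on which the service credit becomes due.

11 April 2023

The last day of the resolution window: 28 calendar days after 14 December 2022 is 11 January 2023.
The date on which the service credit becomes due: 90 calendar days after 11 January 2023 is 11 April 2023.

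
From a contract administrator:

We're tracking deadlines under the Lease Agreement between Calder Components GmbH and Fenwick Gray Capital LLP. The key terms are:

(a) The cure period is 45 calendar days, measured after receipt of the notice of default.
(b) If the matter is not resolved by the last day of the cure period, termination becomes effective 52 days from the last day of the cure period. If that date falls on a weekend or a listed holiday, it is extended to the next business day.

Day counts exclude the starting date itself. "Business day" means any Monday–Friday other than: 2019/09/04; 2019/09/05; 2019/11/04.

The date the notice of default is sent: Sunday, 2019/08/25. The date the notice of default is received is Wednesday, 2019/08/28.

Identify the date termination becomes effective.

Adding 45 calendar days to 2019/08/28 gives 2019/10/12, which is the last day of the cure period.
Adding 52 calendar days to 2019/10/12 gives 2019/12/03, which is the date termination becomes effective. 2019/12/03 is a Tuesday and is not a listed holiday, so no roll-forward applies.

2019/12/03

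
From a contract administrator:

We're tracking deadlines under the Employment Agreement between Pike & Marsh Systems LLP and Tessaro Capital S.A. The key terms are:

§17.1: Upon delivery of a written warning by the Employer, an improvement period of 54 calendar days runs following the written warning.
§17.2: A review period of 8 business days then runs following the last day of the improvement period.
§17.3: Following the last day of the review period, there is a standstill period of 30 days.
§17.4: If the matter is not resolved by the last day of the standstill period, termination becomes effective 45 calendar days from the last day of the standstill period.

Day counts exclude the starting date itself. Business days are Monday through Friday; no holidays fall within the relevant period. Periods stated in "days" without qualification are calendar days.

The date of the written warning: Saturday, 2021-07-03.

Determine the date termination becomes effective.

2021-11-21

The last day of the improvement period: 2021-07-03 + 54 days = 2021-08-26.
The last day of the review period: counting 8 business days from Thursday, 2021-08-26 (Aug 27, Aug 30, Aug 31, Sep 1, Sep 2, Sep 3, Sep 6, Sep 7, skipping weekends) reaches Tuesday, 2021-09-07.
The last day of the standstill period: 30 calendar days after 2021-09-07 is 2021-10-07.
The date termination becomes effective: 45 calendar days after 2021-10-07 is 2021-11-21.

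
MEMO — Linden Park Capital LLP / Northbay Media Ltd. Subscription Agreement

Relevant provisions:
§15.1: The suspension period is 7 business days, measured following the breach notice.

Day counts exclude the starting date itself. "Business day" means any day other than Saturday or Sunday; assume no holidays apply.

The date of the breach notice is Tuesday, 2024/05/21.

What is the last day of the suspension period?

2024/05/30

From Tuesday, 2024/05/21, 7 business days (May 22, May 23, May 24, May 27, May 28, May 29, May 30, skipping weekends) brings us to Thursday, 2024/05/30, which is the last day of the suspension period.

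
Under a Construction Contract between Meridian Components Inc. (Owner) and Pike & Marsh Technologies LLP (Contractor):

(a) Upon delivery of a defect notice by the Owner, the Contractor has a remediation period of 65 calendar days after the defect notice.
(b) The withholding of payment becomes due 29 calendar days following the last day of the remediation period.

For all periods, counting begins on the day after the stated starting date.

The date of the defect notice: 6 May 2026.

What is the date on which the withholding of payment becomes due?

The last day of the remediation period: 65 calendar days after 6 May 2026 is 10 July 2026.
The date on which the withholding of payment becomes due: 10 July 2026 + 29 days = 8 August 2026.

8 August 2026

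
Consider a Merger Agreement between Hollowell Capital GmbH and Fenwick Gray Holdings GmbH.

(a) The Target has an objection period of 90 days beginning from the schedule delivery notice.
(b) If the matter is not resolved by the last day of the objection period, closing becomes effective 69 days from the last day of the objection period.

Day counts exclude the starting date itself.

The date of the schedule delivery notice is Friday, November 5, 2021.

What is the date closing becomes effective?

Adding 90 calendar days to November 5, 2021 gives February 3, 2022, which is the last day of the objection period.
The date closing becomes effective: 69 calendar days after February 3, 2022 is April 13, 2022.

April 13, 2022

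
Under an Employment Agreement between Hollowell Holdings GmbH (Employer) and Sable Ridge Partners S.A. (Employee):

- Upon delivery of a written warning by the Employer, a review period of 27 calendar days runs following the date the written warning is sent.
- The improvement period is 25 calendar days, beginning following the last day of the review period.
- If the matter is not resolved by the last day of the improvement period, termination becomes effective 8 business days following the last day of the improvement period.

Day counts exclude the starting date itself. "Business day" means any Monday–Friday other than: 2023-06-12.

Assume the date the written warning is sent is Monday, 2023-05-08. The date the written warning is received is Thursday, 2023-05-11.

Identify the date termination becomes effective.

2023-07-11

Adding 27 calendar days to 2023-05-08 gives 2023-06-04, which is the last day of the review period.
Adding 25 calendar days to 2023-06-04 gives 2023-06-29, which is the last day of the improvement period.
The date termination becomes effective: 8 business days after Thursday, 2023-06-29, skipping weekends — Jun 30, Jul 3, Jul 4, Jul 5, Jul 6, Jul 7, Jul 10, Jul 11 — lands on Tuesday, 2023-07-11.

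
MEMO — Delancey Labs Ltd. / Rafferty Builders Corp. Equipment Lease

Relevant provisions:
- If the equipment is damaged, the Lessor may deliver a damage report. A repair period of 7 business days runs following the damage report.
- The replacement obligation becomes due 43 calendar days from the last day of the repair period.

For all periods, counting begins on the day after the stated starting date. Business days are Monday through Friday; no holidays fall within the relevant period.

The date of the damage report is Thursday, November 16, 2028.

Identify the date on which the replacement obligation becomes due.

From Thursday, November 16, 2028, 7 business days (Nov 17, Nov 20, Nov 21, Nov 22, Nov 23, Nov 24, Nov 27, skipping weekends) brings us to Monday, November 27, 2028, which is the last day of the repair period.
Adding 43 calendar days to November 27, 2028 gives January 9, 2029, which is the date on which the replacement obligation becomes due.

January 9, 2029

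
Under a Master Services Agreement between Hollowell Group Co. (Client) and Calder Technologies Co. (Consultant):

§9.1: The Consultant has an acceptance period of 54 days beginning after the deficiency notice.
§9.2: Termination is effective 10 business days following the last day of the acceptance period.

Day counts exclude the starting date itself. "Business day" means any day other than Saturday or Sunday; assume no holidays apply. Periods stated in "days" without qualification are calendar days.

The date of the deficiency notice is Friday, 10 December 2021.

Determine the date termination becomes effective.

Adding 54 calendar days to 10 December 2021 gives 2 February 2022, which is the last day of the acceptance period.
From Wednesday, 2 February 2022, 10 business days (Feb 3, Feb 4, Feb 7, Feb 8, Feb 9, Feb 10, Feb 11, Feb 14, Feb 15, Feb 16, skipping weekends) brings us to Wednesday, 16 February 2022, which is the date termination becomes effective.

16 February 2022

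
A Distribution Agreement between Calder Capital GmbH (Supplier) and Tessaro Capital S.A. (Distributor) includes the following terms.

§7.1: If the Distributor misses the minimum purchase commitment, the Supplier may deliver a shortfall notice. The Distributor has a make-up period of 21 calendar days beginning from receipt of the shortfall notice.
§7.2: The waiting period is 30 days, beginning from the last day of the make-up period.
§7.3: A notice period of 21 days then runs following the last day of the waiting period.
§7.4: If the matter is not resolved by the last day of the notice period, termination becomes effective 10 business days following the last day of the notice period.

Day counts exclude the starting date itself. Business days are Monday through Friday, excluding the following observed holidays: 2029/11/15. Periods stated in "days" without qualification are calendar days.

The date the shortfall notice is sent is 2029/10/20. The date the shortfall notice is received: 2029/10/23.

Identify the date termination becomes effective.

2030/01/17

The last day of the make-up period: 2029/10/23 + 21 days = 2029/11/13.
The last day of the waiting period: 2029/11/13 + 30 days = 2029/12/13.
The last day of the notice period: 2029/12/13 + 21 days = 2030/01/03.
From Thursday, 2030/01/03, 10 business days (Jan 4, Jan 7, Jan 8, Jan 9, Jan 10, Jan 11, Jan 14, Jan 15, Jan 16, Jan 17, skipping weekends) brings us to Thursday, 2030/01/17, which is the date termination becomes effective.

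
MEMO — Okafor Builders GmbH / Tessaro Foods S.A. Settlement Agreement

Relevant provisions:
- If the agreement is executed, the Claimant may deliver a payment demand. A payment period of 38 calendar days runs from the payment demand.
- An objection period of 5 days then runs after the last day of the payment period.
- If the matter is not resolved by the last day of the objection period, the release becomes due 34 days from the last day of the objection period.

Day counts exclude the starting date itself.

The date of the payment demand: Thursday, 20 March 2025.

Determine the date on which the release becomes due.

5 June 2025

The last day of the payment period: 20 March 2025 + 38 days = 27 April 2025.
Adding 5 calendar days to 27 April 2025 gives 2 May 2025, which is the last day of the objection period.
The date on which the release becomes due: 2 May 2025 + 34 days = 5 June 2025.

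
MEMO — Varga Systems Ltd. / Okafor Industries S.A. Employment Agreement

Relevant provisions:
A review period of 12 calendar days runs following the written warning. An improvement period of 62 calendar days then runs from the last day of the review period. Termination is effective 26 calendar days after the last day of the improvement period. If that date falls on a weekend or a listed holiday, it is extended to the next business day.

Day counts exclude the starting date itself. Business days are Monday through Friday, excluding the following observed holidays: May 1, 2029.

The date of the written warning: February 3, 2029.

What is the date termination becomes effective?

The last day of the review period: February 3, 2029 + 12 days = February 15, 2029.
Adding 62 calendar days to February 15, 2029 gives April 18, 2029, which is the last day of the improvement period.
The date termination becomes effective: April 18, 2029 + 26 days = May 14, 2029. May 14, 2029 is a Monday and is not a listed holiday, so no roll-forward applies.

May 14, 2029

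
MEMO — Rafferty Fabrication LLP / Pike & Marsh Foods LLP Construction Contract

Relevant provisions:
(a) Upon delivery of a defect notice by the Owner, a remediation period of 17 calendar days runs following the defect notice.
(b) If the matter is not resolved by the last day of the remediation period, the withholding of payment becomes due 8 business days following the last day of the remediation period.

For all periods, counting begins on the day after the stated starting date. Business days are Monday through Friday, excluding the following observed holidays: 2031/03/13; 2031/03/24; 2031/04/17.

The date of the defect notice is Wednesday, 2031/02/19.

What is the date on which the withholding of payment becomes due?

The last day of the remediation period: 2031/02/19 + 17 days = 2031/03/08.
From Saturday, 2031/03/08, 8 business days (Mar 10, Mar 11, Mar 12, Mar 14, Mar 17, Mar 18, Mar 19, Mar 20, skipping weekends and the listed holiday on Mar 13) brings us to Thursday, 2031/03/20, which is the date on which the withholding of payment becomes due.

2031/03/20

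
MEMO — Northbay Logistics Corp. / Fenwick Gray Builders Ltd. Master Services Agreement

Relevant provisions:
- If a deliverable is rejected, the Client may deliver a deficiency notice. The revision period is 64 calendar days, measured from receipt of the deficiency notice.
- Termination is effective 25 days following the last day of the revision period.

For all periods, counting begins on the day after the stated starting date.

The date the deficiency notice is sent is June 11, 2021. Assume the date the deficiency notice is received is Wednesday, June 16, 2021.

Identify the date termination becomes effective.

The last day of the revision period: June 16, 2021 + 64 days = August 19, 2021.
The date termination becomes effective: August 19, 2021 + 25 days = September 13, 2021.

September 13, 2021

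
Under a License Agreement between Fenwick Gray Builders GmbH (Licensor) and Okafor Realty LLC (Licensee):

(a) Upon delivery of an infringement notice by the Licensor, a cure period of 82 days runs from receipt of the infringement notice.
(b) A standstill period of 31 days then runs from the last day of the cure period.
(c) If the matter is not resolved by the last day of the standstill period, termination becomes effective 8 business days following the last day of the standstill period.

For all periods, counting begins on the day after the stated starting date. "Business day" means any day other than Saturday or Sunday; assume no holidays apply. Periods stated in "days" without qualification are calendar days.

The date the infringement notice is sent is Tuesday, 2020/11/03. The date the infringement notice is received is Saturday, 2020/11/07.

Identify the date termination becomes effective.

Adding 82 calendar days to 2020/11/07 gives 2021/01/28, which is the last day of the cure period.
The last day of the standstill period: 31 calendar days after 2021/01/28 is 2021/02/28.
The date termination becomes effective: 8 business days after Sunday, 2021/02/28, skipping weekends — Mar 1, Mar 2, Mar 3, Mar 4, Mar 5, Mar 8, Mar 9, Mar 10 — lands on Wednesday, 2021/03/10.

2021/03/10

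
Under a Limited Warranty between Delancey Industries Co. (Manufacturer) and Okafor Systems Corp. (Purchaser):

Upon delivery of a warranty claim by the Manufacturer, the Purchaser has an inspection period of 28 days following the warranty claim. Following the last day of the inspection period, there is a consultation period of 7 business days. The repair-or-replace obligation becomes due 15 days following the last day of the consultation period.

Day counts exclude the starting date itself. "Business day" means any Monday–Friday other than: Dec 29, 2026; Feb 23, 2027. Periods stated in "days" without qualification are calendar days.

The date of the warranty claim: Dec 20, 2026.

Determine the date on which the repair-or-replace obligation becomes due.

Feb 10, 2027

Adding 28 calendar days to Dec 20, 2026 gives Jan 17, 2027, which is the last day of the inspection period.
The last day of the consultation period: counting 7 business days from Sunday, Jan 17, 2027 (Jan 18, Jan 19, Jan 20, Jan 21, Jan 22, Jan 25, Jan 26, skipping weekends) reaches Tuesday, Jan 26, 2027.
Adding 15 calendar days to Jan 26, 2027 gives Feb 10, 2027, which is the date on which the repair-or-replace obligation becomes due.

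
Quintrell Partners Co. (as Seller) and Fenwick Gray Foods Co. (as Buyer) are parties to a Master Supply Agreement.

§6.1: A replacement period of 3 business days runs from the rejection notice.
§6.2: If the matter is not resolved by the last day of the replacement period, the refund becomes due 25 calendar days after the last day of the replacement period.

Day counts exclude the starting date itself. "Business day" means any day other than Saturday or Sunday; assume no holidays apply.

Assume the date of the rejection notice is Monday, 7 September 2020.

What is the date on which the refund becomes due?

5 October 2020

From Monday, 7 September 2020, 3 business days (Sep 8, Sep 9, Sep 10, skipping weekends) brings us to Thursday, 10 September 2020, which is the last day of the replacement period.
The date on which the refund becomes due: 25 calendar days after 10 September 2020 is 5 October 2020.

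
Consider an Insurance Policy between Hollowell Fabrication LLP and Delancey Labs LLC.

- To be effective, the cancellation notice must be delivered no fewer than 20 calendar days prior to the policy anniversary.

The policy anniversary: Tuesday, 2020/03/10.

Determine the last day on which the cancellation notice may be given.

2020/03/10 minus 20 days is 2020/02/19.

2020/02/19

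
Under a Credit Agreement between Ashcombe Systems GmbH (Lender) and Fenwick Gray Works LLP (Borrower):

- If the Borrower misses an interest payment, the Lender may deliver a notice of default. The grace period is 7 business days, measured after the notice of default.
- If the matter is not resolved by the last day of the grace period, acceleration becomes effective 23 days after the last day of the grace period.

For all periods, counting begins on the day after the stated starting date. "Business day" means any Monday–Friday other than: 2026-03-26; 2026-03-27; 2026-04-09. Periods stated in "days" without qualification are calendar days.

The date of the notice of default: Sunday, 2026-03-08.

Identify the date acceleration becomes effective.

The last day of the grace period: counting 7 business days from Sunday, 2026-03-08 (Mar 9, Mar 10, Mar 11, Mar 12, Mar 13, Mar 16, Mar 17, skipping weekends) reaches Tuesday, 2026-03-17.
The date acceleration becomes effective: 23 calendar days after 2026-03-17 is 2026-04-09.

2026-04-09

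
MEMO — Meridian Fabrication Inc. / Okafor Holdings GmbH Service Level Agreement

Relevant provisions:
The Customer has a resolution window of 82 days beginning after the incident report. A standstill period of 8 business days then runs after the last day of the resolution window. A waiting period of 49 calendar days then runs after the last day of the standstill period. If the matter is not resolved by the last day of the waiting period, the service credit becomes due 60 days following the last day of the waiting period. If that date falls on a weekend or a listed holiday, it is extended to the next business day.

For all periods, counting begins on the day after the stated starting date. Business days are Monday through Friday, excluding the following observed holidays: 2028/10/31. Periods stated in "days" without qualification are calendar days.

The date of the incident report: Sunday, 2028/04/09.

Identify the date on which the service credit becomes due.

The last day of the resolution window: 82 calendar days after 2028/04/09 is 2028/06/30.
The last day of the standstill period: 8 business days after Friday, 2028/06/30, skipping weekends — Jul 3, Jul 4, Jul 5, Jul 6, Jul 7, Jul 10, Jul 11, Jul 12 — lands on Wednesday, 2028/07/12.
Adding 49 calendar days to 2028/07/12 gives 2028/08/30, which is the last day of the waiting period.
Adding 60 calendar days to 2028/08/30 gives 2028/10/29, which is the date on which the service credit becomes due. That falls on a Sunday, so it rolls to the next business day, Monday, 2028/10/30.

2028/10/30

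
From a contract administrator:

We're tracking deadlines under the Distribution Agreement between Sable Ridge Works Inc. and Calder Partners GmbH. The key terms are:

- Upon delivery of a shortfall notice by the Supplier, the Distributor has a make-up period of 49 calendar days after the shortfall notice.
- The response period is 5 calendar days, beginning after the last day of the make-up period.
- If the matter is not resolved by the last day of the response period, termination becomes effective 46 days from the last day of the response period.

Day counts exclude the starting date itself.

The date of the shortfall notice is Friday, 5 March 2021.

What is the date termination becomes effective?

The last day of the make-up period: 5 March 2021 + 49 days = 23 April 2021.
Adding 5 calendar days to 23 April 2021 gives 28 April 2021, which is the last day of the response period.
The date termination becomes effective: 28 April 2021 + 46 days = 13 June 2021.

13 June 2021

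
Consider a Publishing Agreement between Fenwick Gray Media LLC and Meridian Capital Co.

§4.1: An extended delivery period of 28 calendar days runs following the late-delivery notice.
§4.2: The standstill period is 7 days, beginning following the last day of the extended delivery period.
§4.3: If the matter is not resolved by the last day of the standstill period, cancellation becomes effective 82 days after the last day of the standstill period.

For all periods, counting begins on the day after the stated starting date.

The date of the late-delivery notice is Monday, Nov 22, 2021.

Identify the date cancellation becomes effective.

Mar 19, 2022

The last day of the extended delivery period: 28 calendar days after Nov 22, 2021 is Dec 20, 2021.
The last day of the standstill period: 7 calendar days after Dec 20, 2021 is Dec 27, 2021.
The date cancellation becomes effective: 82 calendar days after Dec 27, 2021 is Mar 19, 2022.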